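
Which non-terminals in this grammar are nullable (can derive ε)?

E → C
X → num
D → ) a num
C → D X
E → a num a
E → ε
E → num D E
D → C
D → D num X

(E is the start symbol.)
ε-productions: E → ε
So E is immediately nullable.
No further non-terminal can be added: every production for the remaining non-terminals contains a terminal or a non-nullable non-terminal.
Nullable = { 'E' }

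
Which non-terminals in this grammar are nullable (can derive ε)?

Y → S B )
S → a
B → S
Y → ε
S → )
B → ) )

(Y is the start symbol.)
{ 'Y' }

ε-productions: Y → ε
So Y is immediately nullable.
No further non-terminal can be added: every production for the remaining non-terminals contains a terminal or a non-nullable non-terminal.
Nullable = { 'Y' }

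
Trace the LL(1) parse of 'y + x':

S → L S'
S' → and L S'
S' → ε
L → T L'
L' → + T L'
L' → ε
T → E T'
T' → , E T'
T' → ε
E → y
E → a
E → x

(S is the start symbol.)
LL(1) parsing maintains a stack (initially the start symbol over $) and the input. At each step: if the stack top is a terminal, match it against the current input token; if it is a non-terminal N, replace it with the RHS of M[N, lookahead] (the unique production whose predict set contains the lookahead).

Stack is shown with the top on the left.

Stack         Input    Action
-----------------------------
S $           y + x $  output S → L S'
L S' $        y + x $  output L → T L'
T L' S' $     y + x $  output T → E T'
E T' L' S' $  y + x $  output E → y
y T' L' S' $  y + x $  match 'y'
T' L' S' $    + x $    output T' → ε
L' S' $       + x $    output L' → + T L'
+ T L' S' $   + x $    match '+'
T L' S' $     x $      output T → E T'
E T' L' S' $  x $      output E → x
x T' L' S' $  x $      match 'x'
T' L' S' $    $        output T' → ε
L' S' $       $        output L' → ε
S' $          $        output S' → ε
$             $        accept

The string is accepted.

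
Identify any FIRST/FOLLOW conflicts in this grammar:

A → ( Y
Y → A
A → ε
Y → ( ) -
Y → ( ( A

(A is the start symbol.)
Nullable non-terminals: A, Y.
FIRST sets used below: FIRST(A) = { '(', ε }

A: nullable alternative(s) A → ε; FOLLOW(A) = { $ }
  A → ( Y: FIRST \ {ε} = { '(' } — disjoint from FOLLOW(A)
  A → ε: FIRST \ {ε} = { } — this is the only nullable alternative, skip

Y: nullable alternative(s) Y → A; FOLLOW(Y) = { $ }
  Y → A: FIRST \ {ε} = { '(' } — this is the only nullable alternative, skip
  Y → ( ) -: FIRST \ {ε} = { '(' } — disjoint from FOLLOW(Y)
  Y → ( ( A: FIRST \ {ε} = { '(' } — disjoint from FOLLOW(Y)

No FIRST/FOLLOW conflicts found.

Answer: No FIRST/FOLLOW conflicts.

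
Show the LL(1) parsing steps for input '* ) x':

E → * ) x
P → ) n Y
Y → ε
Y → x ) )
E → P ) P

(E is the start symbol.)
LL(1) parsing maintains a stack (initially the start symbol over $) and the input. At each step: if the stack top is a terminal, match it against the current input token; if it is a non-terminal N, replace it with the RHS of M[N, lookahead] (the unique production whose predict set contains the lookahead).

Stack is shown with the top on the left.

Stack    Input    Action
------------------------
E $      * ) x $  output E → * ) x
* ) x $  * ) x $  match '*'
) x $    ) x $    match ')'
x $      x $      match 'x'
$        $        accept

The string is accepted.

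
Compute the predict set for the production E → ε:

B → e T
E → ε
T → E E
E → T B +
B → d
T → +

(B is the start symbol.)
PREDICT(E → ε) = (FIRST(RHS) \ {ε}) ∪ (FOLLOW(E) if ε ∈ FIRST(RHS), i.e. RHS ⇒* ε)
The right-hand side is ε (FIRST(ε) = { ε }), so the predict set is FOLLOW(E) = { $, '+', 'd', 'e' }
PREDICT(E → ε) = { $, '+', 'd', 'e' }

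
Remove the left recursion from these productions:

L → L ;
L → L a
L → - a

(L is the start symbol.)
L → - a L'
L' → ; L'
L' → a L'
L' → ε

L is directly left-recursive. The standard transformation for
  A → A α₁ | ... | A α_m | β₁ | ... | β_n
is
  A  → β₁ A' | ... | β_n A'
  A' → α₁ A' | ... | α_m A' | ε

L → - a becomes L → - a L'
L → L ; becomes L' → ; L'
L → L a becomes L' → a L'
Add L' → ε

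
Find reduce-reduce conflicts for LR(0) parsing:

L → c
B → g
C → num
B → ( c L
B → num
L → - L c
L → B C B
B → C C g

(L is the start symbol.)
Augment with L' → L and build the canonical LR(0) collection (I0 = CLOSURE({[L' → . L]}), then GOTO on every symbol after a dot until no new states appear). It has 18 states:
  I0: { [B → . ( c L], [B → . C C g], [B → . g], [B → . num], [C → . num], [L → . - L c], [L → . B C B], [L → . c], [L' → . L] }  — shift
  I1: { [B → ( . c L] }  — shift
  I2: { [B → . ( c L], [B → . C C g], [B → . g], [B → . num], [C → . num], [L → - . L c], [L → . - L c], [L → . B C B], [L → . c] }  — shift
  I3: { [C → . num], [L → B . C B] }  — shift
  I4: { [B → C . C g], [C → . num] }  — shift
  I5: { [L' → L .] }  — accept
  I6: { [L → c .] }  — reduce
  I7: { [B → g .] }  — reduce
  I8: { [B → num .], [C → num .] }  — 2 reduces
  I9: { [B → C C . g] }  — shift
  I10: { [C → num .] }  — reduce
  I11: { [B → C C g .] }  — reduce
  I12: { [B → . ( c L], [B → . C C g], [B → . g], [B → . num], [C → . num], [L → B C . B] }  — shift
  I13: { [L → B C B .] }  — reduce
  I14: { [L → - L . c] }  — shift
  I15: { [L → - L c .] }  — reduce
  I16: { [B → ( c . L], [B → . ( c L], [B → . C C g], [B → . g], [B → . num], [C → . num], [L → . - L c], [L → . B C B], [L → . c] }  — shift
  I17: { [B → ( c L .] }  — reduce

I8 contains complete items [B → num .], [C → num .] — reduce-reduce conflict.

Answer: Yes — I8: [B → num .] vs [C → num .]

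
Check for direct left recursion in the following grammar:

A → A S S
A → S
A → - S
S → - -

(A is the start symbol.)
Yes, A is left-recursive

Direct left recursion occurs when N → N α for some non-terminal N (the right-hand side begins with the left-hand side itself).

A → A S S: LEFT RECURSIVE (starts with A)
A → S: starts with S
A → - S: starts with '-'
S → - -: starts with '-'

The grammar has direct left recursion on: A.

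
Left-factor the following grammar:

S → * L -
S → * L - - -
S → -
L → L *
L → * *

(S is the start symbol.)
S → * L - S'
S' → ε
S' → - -
S → -
L → L *
L → * *

Left-factoring transforms A → αβ₁ | αβ₂ into A → αA' and A' → β₁ | β₂
(α is the longest common prefix among the alternatives). Repeat until
no nonterminal has two alternatives with a common prefix.

Round 1: S has alternatives sharing prefix '* L -'. Introduce S': S → * L - S'
  Add: S' → ε
  Add: S' → - -

No remaining common prefixes — done.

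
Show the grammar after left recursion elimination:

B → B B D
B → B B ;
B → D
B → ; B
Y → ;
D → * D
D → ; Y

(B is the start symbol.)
B → D B'
B → ; B B'
B' → B D B'
B' → B ; B'
B' → ε
Y → ;
D → * D
D → ; Y

B is directly left-recursive. The standard transformation for
  A → A α₁ | ... | A α_m | β₁ | ... | β_n
is
  A  → β₁ A' | ... | β_n A'
  A' → α₁ A' | ... | α_m A' | ε

B → D becomes B → D B'
B → ; B becomes B → ; B B'
B → B B D becomes B' → B D B'
B → B B ; becomes B' → B ; B'
Add B' → ε

Productions for other non-terminals are unchanged:
  Y → ;
  D → * D
  D → ; Y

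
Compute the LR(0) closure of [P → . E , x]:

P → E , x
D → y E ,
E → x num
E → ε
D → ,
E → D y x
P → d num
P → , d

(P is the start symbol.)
To compute CLOSURE, for each item [A → α.Bβ] where B is a non-terminal, add [B → .γ] for all productions B → γ; repeat for the newly added items until nothing changes.

Start with: [P → . E , x]
  [P → . E , x] has the dot before E: add [E → . x num], [E → .], [E → . D y x]
  [E → . D y x] has the dot before D: add [D → . y E ,], [D → . ,]
No further items can be added.

CLOSURE = { [D → . ,], [D → . y E ,], [E → . D y x], [E → . x num], [E → .], [P → . E , x] }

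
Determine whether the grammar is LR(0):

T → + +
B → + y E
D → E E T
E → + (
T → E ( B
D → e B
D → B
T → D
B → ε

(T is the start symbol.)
A grammar is LR(0) if no state in the canonical LR(0) collection has:
  - both a shift item (dot before a terminal) and a complete item (shift-reduce conflict), or
  - two or more complete items (reduce-reduce conflict; the accept item [T' → T .] counts as a complete item here).

Augment with T' → T and build the canonical LR(0) collection (I0 = CLOSURE({[T' → . T]}), then GOTO on every symbol after a dot until no new states appear). It has 18 states:
  I0: { [B → . + y E], [B → .], [D → . B], [D → . E E T], [D → . e B], [E → . + (], [T → . + +], [T → . D], [T → . E ( B], [T' → . T] }  — shift, reduce
  I1: { [B → + . y E], [E → + . (], [T → + . +] }  — shift
  I2: { [D → B .] }  — reduce
  I3: { [T → D .] }  — reduce
  I4: { [D → E . E T], [E → . + (], [T → E . ( B] }  — shift
  I5: { [T' → T .] }  — accept
  I6: { [B → . + y E], [B → .], [D → e . B] }  — shift, reduce
  I7: { [B → + . y E] }  — shift
  I8: { [D → e B .] }  — reduce
  I9: { [B → + y . E], [E → . + (] }  — shift
  I10: { [E → + . (] }  — shift
  I11: { [B → + y E .] }  — reduce
  I12: { [E → + ( .] }  — reduce
  I13: { [B → . + y E], [B → .], [T → E ( . B] }  — shift, reduce
  I14: { [B → . + y E], [B → .], [D → . B], [D → . E E T], [D → . e B], [D → E E . T], [E → . + (], [T → . + +], [T → . D], [T → . E ( B] }  — shift, reduce
  I15: { [D → E E T .] }  — reduce
  I16: { [T → E ( B .] }  — reduce
  I17: { [T → + + .] }  — reduce

Conflict in state I0:
  Shift-reduce conflict between [B → .] and [B → . + y E]
So the grammar is NOT LR(0).

Answer: No. Shift-reduce conflict between [B → .] and [B → . + y E]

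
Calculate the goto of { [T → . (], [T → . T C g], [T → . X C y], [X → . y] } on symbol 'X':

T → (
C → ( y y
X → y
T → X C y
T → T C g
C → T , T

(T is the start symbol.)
GOTO(I, 'X') = CLOSURE({ [A → αX.β] : [A → α.Xβ] ∈ I, X = 'X' })

Items with dot before 'X', with the dot advanced:
  [T → . X C y] → [T → X . C y]
Closure of the advanced items:
  [T → X . C y] has the dot before C: add [C → . ( y y], [C → . T , T]
  [C → . T , T] has the dot before T: add [T → . (], [T → . X C y], [T → . T C g]
  [T → . X C y] has the dot before X: add [X → . y]

GOTO = { [C → . ( y y], [C → . T , T], [T → . (], [T → . T C g], [T → . X C y], [T → X . C y], [X → . y] }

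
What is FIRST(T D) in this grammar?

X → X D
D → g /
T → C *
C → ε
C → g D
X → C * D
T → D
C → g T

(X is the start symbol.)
{ '*', 'g' }

FIRST sets of the non-terminals involved (from the grammar, by fixed-point iteration):
  FIRST(T) = { '*', 'g' }

To compute FIRST(T D), process the symbols left to right:
Symbol T is a non-terminal. Add FIRST(T) \ {ε} = { '*', 'g' }
T is not nullable (ε ∉ FIRST(T)), so stop here.
FIRST(T D) = { '*', 'g' }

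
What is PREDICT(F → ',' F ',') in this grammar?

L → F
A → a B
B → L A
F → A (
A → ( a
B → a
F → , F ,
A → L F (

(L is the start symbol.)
{ ',' }

PREDICT(F → ',' F ',') = (FIRST(RHS) \ {ε}) ∪ (FOLLOW(F) if ε ∈ FIRST(RHS), i.e. RHS ⇒* ε)
FIRST(',' F ',') = { ',' }
ε ∉ FIRST(',' F ','), so FOLLOW(F) is not added.
PREDICT(F → ',' F ',') = { ',' }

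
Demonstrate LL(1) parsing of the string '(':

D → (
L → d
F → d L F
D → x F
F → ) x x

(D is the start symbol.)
Stack is shown with the top on the left.

Stack  Input  Action
--------------------
D $    ( $    output D → (
( $    ( $    match '('
$      $      accept

The string is accepted.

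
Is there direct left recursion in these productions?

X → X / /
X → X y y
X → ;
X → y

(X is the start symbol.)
Yes, X is left-recursive

X → X / /: LEFT RECURSIVE (starts with X)
X → X y y: LEFT RECURSIVE (starts with X)
X → ;: starts with ';'
X → y: starts with y

The grammar has direct left recursion on: X.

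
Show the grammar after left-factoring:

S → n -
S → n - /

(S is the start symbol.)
Left-factoring transforms A → αβ₁ | αβ₂ into A → αA' and A' → β₁ | β₂
(α is the longest common prefix among the alternatives). Repeat until
no nonterminal has two alternatives with a common prefix.

Round 1: S has alternatives sharing prefix 'n -'. Introduce S': S → n - S'
  Add: S' → ε
  Add: S' → /

No remaining common prefixes — done.

Resulting grammar:
S → n - S'
S' → ε
S' → /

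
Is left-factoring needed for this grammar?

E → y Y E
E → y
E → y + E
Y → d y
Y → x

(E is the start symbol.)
Left-factoring is needed when two productions for the same non-terminal
share a common prefix on the right-hand side.

Productions for E:
  E → y Y E
  E → y
  E → y + E
Productions for Y:
  Y → d y
  Y → x

Found common prefix 'y' in productions for E

Answer: Yes, E has productions with common prefix 'y'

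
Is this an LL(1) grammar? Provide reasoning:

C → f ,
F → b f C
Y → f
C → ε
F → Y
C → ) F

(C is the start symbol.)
Relevant sets:
  FIRST(Y) = { 'f' }
  FOLLOW(C) = { $ }

For C:
  PREDICT(C → f ',') = { 'f' }
  PREDICT(C → ε) = { $ }
  PREDICT(C → ')' F) = { ')' }
For F:
  PREDICT(F → b f C) = { 'b' }
  PREDICT(F → Y) = { 'f' }
Y has a single production, so nothing to check there.

All predict sets are disjoint. The grammar IS LL(1).

Answer: Yes, the grammar is LL(1).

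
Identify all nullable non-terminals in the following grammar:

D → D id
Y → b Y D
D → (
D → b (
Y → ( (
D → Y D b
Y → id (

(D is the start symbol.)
A non-terminal is nullable if it can derive ε (the empty string): either it has an ε-production, or it has a production whose right-hand side consists entirely of nullable non-terminals.

There are no ε-productions, so no non-terminal can derive ε.
No non-terminals are nullable.

Answer: None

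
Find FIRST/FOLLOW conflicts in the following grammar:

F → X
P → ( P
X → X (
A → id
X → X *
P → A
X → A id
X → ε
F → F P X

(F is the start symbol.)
Yes. F → F P X with FOLLOW(F) on { '(', 'id' }; X → X '(' with FOLLOW(X) on { '(', '*', 'id' }; X → X '*' with FOLLOW(X) on { '(', '*', 'id' }; X → A id with FOLLOW(X) on { 'id' }

A FIRST/FOLLOW conflict occurs when a non-terminal N has a nullable alternative N → β (β ⇒* ε) and another alternative N → α with FIRST(α) ∩ FOLLOW(N) ≠ ∅: on such a lookahead the parser cannot decide between expanding α and letting N vanish via β.

Nullable non-terminals: F, X.
FIRST sets used below: FIRST(X) = { '(', '*', 'id', ε }, FIRST(F) = { '(', '*', 'id', ε }, FIRST(P) = { '(', 'id' }, FIRST(A) = { 'id' }

F: nullable alternative(s) F → X; FOLLOW(F) = { $, '(', 'id' }
  F → X: FIRST \ {ε} = { '(', '*', 'id' } — this is the only nullable alternative, skip
  F → F P X: FIRST \ {ε} = { '(', '*', 'id' } — overlaps FOLLOW(F) on { '(', 'id' }: CONFLICT

X: nullable alternative(s) X → ε; FOLLOW(X) = { $, '(', '*', 'id' }
  X → X (: FIRST \ {ε} = { '(', '*', 'id' } — overlaps FOLLOW(X) on { '(', '*', 'id' }: CONFLICT
  X → X *: FIRST \ {ε} = { '(', '*', 'id' } — overlaps FOLLOW(X) on { '(', '*', 'id' }: CONFLICT
  X → A id: FIRST \ {ε} = { 'id' } — overlaps FOLLOW(X) on { 'id' }: CONFLICT
  X → ε: FIRST \ {ε} = { } — this is the only nullable alternative, skip

A, P have no nullable alternative, so no FIRST/FOLLOW check is needed there.

So the grammar has 4 FIRST/FOLLOW conflicts (marked CONFLICT above).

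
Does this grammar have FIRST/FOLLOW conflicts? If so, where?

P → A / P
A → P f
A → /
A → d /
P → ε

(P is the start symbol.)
Yes. P → A '/' P with FOLLOW(P) on { 'f' }

Nullable non-terminals: P.
FIRST sets used below: FIRST(A) = { '/', 'd', 'f' }

P: nullable alternative(s) P → ε; FOLLOW(P) = { $, 'f' }
  P → A / P: FIRST \ {ε} = { '/', 'd', 'f' } — overlaps FOLLOW(P) on { 'f' }: CONFLICT
  P → ε: FIRST \ {ε} = { } — this is the only nullable alternative, skip

A has no nullable alternative, so no FIRST/FOLLOW check is needed there.

So the grammar has 1 FIRST/FOLLOW conflict (marked CONFLICT above).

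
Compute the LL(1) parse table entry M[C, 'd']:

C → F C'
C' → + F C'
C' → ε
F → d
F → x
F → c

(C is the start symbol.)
C → F C'

To find M[C, 'd'], we find productions for C where 'd' is in the predict set (PREDICT(N → α) = (FIRST(α) \ {ε}) ∪ (FOLLOW(N) if α ⇒* ε)).

Relevant sets:
  FIRST(F) = { 'c', 'd', 'x' }

C → F C': PREDICT = { 'c', 'd', 'x' }
  'd' is in predict set, so this production goes in M[C, 'd']

M[C, 'd'] = C → F C'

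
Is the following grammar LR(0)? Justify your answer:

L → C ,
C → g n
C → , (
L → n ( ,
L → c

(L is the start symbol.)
Yes, the grammar is LR(0)

A grammar is LR(0) if no state in the canonical LR(0) collection has:
  - both a shift item (dot before a terminal) and a complete item (shift-reduce conflict), or
  - two or more complete items (reduce-reduce conflict; the accept item [L' → L .] counts as a complete item here).

Augment with L' → L and build the canonical LR(0) collection (I0 = CLOSURE({[L' → . L]}), then GOTO on every symbol after a dot until no new states appear). It has 12 states:
  I0: { [C → . , (], [C → . g n], [L → . C ,], [L → . c], [L → . n ( ,], [L' → . L] }  — shift
  I1: { [C → , . (] }  — shift
  I2: { [L → C . ,] }  — shift
  I3: { [L' → L .] }  — accept
  I4: { [L → c .] }  — reduce
  I5: { [C → g . n] }  — shift
  I6: { [L → n . ( ,] }  — shift
  I7: { [L → n ( . ,] }  — shift
  I8: { [L → n ( , .] }  — reduce
  I9: { [C → g n .] }  — reduce
  I10: { [L → C , .] }  — reduce
  I11: { [C → , ( .] }  — reduce

Every state is either a pure shift/goto state or contains exactly one complete item and nothing to shift — no conflicts. The grammar is LR(0).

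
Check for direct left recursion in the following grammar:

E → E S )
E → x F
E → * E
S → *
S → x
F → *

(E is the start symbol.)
Yes, E is left-recursive

Direct left recursion occurs when N → N α for some non-terminal N (the right-hand side begins with the left-hand side itself).

E → E S ): LEFT RECURSIVE (starts with E)
E → x F: starts with x
E → * E: starts with '*'
S → *: starts with '*'
S → x: starts with x
F → *: starts with '*'

The grammar has direct left recursion on: E.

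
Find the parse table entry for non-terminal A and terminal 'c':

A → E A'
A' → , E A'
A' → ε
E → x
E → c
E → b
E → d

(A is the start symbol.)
A → E A'

To find M[A, 'c'], we find productions for A where 'c' is in the predict set (PREDICT(N → α) = (FIRST(α) \ {ε}) ∪ (FOLLOW(N) if α ⇒* ε)).

Relevant sets:
  FIRST(E) = { 'b', 'c', 'd', 'x' }

A → E A': PREDICT = { 'b', 'c', 'd', 'x' }
  'c' is in predict set, so this production goes in M[A, 'c']

M[A, 'c'] = A → E A'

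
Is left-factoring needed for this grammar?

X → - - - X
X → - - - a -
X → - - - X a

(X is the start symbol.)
Yes, X has productions with common prefix '- - -'

Left-factoring is needed when two productions for the same non-terminal
share a common prefix on the right-hand side.

Productions for X:
  X → - - - X
  X → - - - a -
  X → - - - X a

Found common prefix '- - -' in productions for X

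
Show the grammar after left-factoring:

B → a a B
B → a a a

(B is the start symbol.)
Left-factoring transforms A → αβ₁ | αβ₂ into A → αA' and A' → β₁ | β₂
(α is the longest common prefix among the alternatives). Repeat until
no nonterminal has two alternatives with a common prefix.

Round 1: B has alternatives sharing prefix 'a a'. Introduce B': B → a a B'
  Add: B' → B
  Add: B' → a

No remaining common prefixes — done.

Resulting grammar:
B → a a B'
B' → B
B' → a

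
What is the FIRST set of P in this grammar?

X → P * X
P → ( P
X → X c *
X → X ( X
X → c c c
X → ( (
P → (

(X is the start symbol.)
{ '(' }

From P → ( P:
  - '(' is a terminal: add '(' and stop
From P → (:
  - '(' is a terminal: add '(' and stop

Collecting: FIRST(P) = { '(' }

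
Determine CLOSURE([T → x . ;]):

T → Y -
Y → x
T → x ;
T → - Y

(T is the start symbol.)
{ [T → x . ;] }

To compute CLOSURE, for each item [A → α.Bβ] where B is a non-terminal, add [B → .γ] for all productions B → γ; repeat for the newly added items until nothing changes.

Start with: [T → x . ;]
The dot precedes the terminal ';', so nothing is added.

CLOSURE = { [T → x . ;] }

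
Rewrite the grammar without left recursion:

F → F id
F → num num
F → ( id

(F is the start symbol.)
F is directly left-recursive. The standard transformation for
  A → A α₁ | ... | A α_m | β₁ | ... | β_n
is
  A  → β₁ A' | ... | β_n A'
  A' → α₁ A' | ... | α_m A' | ε

F → num num becomes F → num num F'
F → ( id becomes F → ( id F'
F → F id becomes F' → id F'
Add F' → ε

Resulting grammar:
F → num num F'
F → ( id F'
F' → id F'
F' → ε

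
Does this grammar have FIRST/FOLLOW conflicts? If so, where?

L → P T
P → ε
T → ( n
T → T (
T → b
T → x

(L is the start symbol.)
No FIRST/FOLLOW conflicts.

A FIRST/FOLLOW conflict occurs when a non-terminal N has a nullable alternative N → β (β ⇒* ε) and another alternative N → α with FIRST(α) ∩ FOLLOW(N) ≠ ∅: on such a lookahead the parser cannot decide between expanding α and letting N vanish via β.

Nullable non-terminals: P.
P has a nullable alternative but only one production, so nothing to check.

L, T have no nullable alternative, so no FIRST/FOLLOW check is needed there.

No FIRST/FOLLOW conflicts found.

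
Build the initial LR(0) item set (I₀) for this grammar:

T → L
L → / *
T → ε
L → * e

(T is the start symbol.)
{ [L → . * e], [L → . / *], [T → . L], [T → .], [T' → . T] }

First, augment the grammar with T' → T
I₀ = CLOSURE({ [T' → . T] }):
  [T' → . T] has the dot before T: add [T → . L], [T → .]
  [T → . L] has the dot before L: add [L → . / *], [L → . * e]
No further items can be added.

I₀ = { [L → . * e], [L → . / *], [T → . L], [T → .], [T' → . T] }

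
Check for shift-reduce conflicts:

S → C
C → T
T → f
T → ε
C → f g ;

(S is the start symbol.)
Augment with S' → S and build the canonical LR(0) collection (I0 = CLOSURE({[S' → . S]}), then GOTO on every symbol after a dot until no new states appear). It has 7 states:
  I0: { [C → . T], [C → . f g ;], [S → . C], [S' → . S], [T → . f], [T → .] }  — shift, reduce
  I1: { [S → C .] }  — reduce
  I2: { [S' → S .] }  — accept
  I3: { [C → T .] }  — reduce
  I4: { [C → f . g ;], [T → f .] }  — shift, reduce
  I5: { [C → f g . ;] }  — shift
  I6: { [C → f g ; .] }  — reduce

I0 contains reduce item [T → .] and shift items [C → . f g ;], [T → . f] — shift-reduce conflict.
I4 contains reduce item [T → f .] and shift item [C → f . g ;] — shift-reduce conflict.

Answer: Yes — I0: [T → .] vs [C → . f g ;]; I4: [T → f .] vs [C → f . g ;]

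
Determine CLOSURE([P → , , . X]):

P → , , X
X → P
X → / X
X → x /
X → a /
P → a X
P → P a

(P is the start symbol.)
{ [P → , , . X], [P → . , , X], [P → . P a], [P → . a X], [X → . / X], [X → . P], [X → . a /], [X → . x /] }

To compute CLOSURE, for each item [A → α.Bβ] where B is a non-terminal, add [B → .γ] for all productions B → γ; repeat for the newly added items until nothing changes.

Start with: [P → , , . X]
  [P → , , . X] has the dot before X: add [X → . P], [X → . / X], [X → . x /], [X → . a /]
  [X → . P] has the dot before P: add [P → . , , X], [P → . a X], [P → . P a]
No further items can be added.

CLOSURE = { [P → , , . X], [P → . , , X], [P → . P a], [P → . a X], [X → . / X], [X → . P], [X → . a /], [X → . x /] }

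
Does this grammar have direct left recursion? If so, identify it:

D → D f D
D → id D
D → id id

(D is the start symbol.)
Yes, D is left-recursive

D → D f D: LEFT RECURSIVE (starts with D)
D → id D: starts with id
D → id id: starts with id

The grammar has direct left recursion on: D.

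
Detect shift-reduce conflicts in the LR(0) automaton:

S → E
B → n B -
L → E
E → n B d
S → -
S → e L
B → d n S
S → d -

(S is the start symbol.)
Augment with S' → S and build the canonical LR(0) collection (I0 = CLOSURE({[S' → . S]}), then GOTO on every symbol after a dot until no new states appear). It has 18 states:
  I0: { [E → . n B d], [S → . -], [S → . E], [S → . d -], [S → . e L], [S' → . S] }  — shift
  I1: { [S → - .] }  — reduce
  I2: { [S → E .] }  — reduce
  I3: { [S' → S .] }  — accept
  I4: { [S → d . -] }  — shift
  I5: { [E → . n B d], [L → . E], [S → e . L] }  — shift
  I6: { [B → . d n S], [B → . n B -], [E → n . B d] }  — shift
  I7: { [E → n B . d] }  — shift
  I8: { [B → d . n S] }  — shift
  I9: { [B → . d n S], [B → . n B -], [B → n . B -] }  — shift
  I10: { [B → n B . -] }  — shift
  I11: { [B → n B - .] }  — reduce
  I12: { [B → d n . S], [E → . n B d], [S → . -], [S → . E], [S → . d -], [S → . e L] }  — shift
  I13: { [B → d n S .] }  — reduce
  I14: { [E → n B d .] }  — reduce
  I15: { [L → E .] }  — reduce
  I16: { [S → e L .] }  — reduce
  I17: { [S → d - .] }  — reduce

No state contains both a complete item and a shift item.

Answer: No shift-reduce conflicts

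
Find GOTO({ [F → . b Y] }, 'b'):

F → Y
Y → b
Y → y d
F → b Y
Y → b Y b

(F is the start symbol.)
GOTO(I, 'b') = CLOSURE({ [A → αX.β] : [A → α.Xβ] ∈ I, X = 'b' })

Items with dot before 'b', with the dot advanced:
  [F → . b Y] → [F → b . Y]
Closure of the advanced items:
  [F → b . Y] has the dot before Y: add [Y → . b], [Y → . y d], [Y → . b Y b]

GOTO = { [F → b . Y], [Y → . b Y b], [Y → . b], [Y → . y d] }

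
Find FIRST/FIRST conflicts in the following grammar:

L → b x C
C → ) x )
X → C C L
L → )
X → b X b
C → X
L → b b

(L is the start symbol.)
A FIRST/FIRST conflict occurs when two productions N → α and N → β for the same non-terminal have FIRST(α) ∩ FIRST(β) ≠ ∅ (with ε ∈ FIRST of a nullable right-hand side, so two nullable alternatives also conflict).

FIRST sets of the non-terminals at (or reachable through a nullable prefix from) the front of some alternative:
  FIRST(X) = { ')', 'b' }
  FIRST(C) = { ')', 'b' }

Productions for L:
  L → b x C: FIRST = { 'b' }
  L → ): FIRST = { ')' }
  L → b b: FIRST = { 'b' }
Productions for C:
  C → ) x ): FIRST = { ')' }
  C → X: FIRST = { ')', 'b' }
Productions for X:
  X → C C L: FIRST = { ')', 'b' }
  X → b X b: FIRST = { 'b' }

Conflict for L: L → b x C and L → b b
  Overlap: { 'b' }
Conflict for C: C → ) x ) and C → X
  Overlap: { ')' }
Conflict for X: X → C C L and X → b X b
  Overlap: { 'b' }

Answer: Yes. L → b x C / L → b b on { 'b' }; C → ')' x ')' / C → X on { ')' }; X → C C L / X → b X b on { 'b' }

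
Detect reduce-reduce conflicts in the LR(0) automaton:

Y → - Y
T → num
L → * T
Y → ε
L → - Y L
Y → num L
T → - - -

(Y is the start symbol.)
Augment with Y' → Y and build the canonical LR(0) collection (I0 = CLOSURE({[Y' → . Y]}), then GOTO on every symbol after a dot until no new states appear). It has 15 states:
  I0: { [Y → . - Y], [Y → . num L], [Y → .], [Y' → . Y] }  — shift, reduce
  I1: { [Y → - . Y], [Y → . - Y], [Y → . num L], [Y → .] }  — shift, reduce
  I2: { [Y' → Y .] }  — accept
  I3: { [L → . * T], [L → . - Y L], [Y → num . L] }  — shift
  I4: { [L → * . T], [T → . - - -], [T → . num] }  — shift
  I5: { [L → - . Y L], [Y → . - Y], [Y → . num L], [Y → .] }  — shift, reduce
  I6: { [Y → num L .] }  — reduce
  I7: { [L → - Y . L], [L → . * T], [L → . - Y L] }  — shift
  I8: { [L → - Y L .] }  — reduce
  I9: { [T → - . - -] }  — shift
  I10: { [L → * T .] }  — reduce
  I11: { [T → num .] }  — reduce
  I12: { [T → - - . -] }  — shift
  I13: { [T → - - - .] }  — reduce
  I14: { [Y → - Y .] }  — reduce

No state contains more than one complete item.

Answer: No reduce-reduce conflicts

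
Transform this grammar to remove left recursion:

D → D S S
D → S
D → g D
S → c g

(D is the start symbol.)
D → S D'
D → g D D'
D' → S S D'
D' → ε
S → c g

D is directly left-recursive. The standard transformation for
  A → A α₁ | ... | A α_m | β₁ | ... | β_n
is
  A  → β₁ A' | ... | β_n A'
  A' → α₁ A' | ... | α_m A' | ε

D → S becomes D → S D'
D → g D becomes D → g D D'
D → D S S becomes D' → S S D'
Add D' → ε

Productions for other non-terminals are unchanged:
  S → c g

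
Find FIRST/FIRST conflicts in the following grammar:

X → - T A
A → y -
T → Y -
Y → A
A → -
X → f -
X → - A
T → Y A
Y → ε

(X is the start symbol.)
FIRST sets of the non-terminals at (or reachable through a nullable prefix from) the front of some alternative:
  FIRST(Y) = { '-', 'y', ε }
  FIRST(A) = { '-', 'y' }

Productions for X:
  X → - T A: FIRST = { '-' }
  X → f -: FIRST = { 'f' }
  X → - A: FIRST = { '-' }
Productions for A:
  A → y -: FIRST = { 'y' }
  A → -: FIRST = { '-' }
Productions for T:
  T → Y -: FIRST = { '-', 'y' }
  T → Y A: FIRST = { '-', 'y' }
Productions for Y:
  Y → A: FIRST = { '-', 'y' }
  Y → ε: FIRST = { ε }

Conflict for X: X → - T A and X → - A
  Overlap: { '-' }
Conflict for T: T → Y - and T → Y A
  Overlap: { '-', 'y' }

Answer: Yes. X → '-' T A / X → '-' A on { '-' }; T → Y '-' / T → Y A on { '-', 'y' }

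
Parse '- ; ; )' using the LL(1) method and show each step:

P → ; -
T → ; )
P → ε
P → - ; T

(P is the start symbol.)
LL(1) parsing maintains a stack (initially the start symbol over $) and the input. At each step: if the stack top is a terminal, match it against the current input token; if it is a non-terminal N, replace it with the RHS of M[N, lookahead] (the unique production whose predict set contains the lookahead).

Stack is shown with the top on the left.

Stack    Input      Action
--------------------------
P $      - ; ; ) $  output P → - ; T
- ; T $  - ; ; ) $  match '-'
; T $    ; ; ) $    match ';'
T $      ; ) $      output T → ; )
; ) $    ; ) $      match ';'
) $      ) $        match ')'
$        $          accept

The string is accepted.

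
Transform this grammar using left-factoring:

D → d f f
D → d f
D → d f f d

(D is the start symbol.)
D → d f D'
D' → f D''
D'' → ε
D'' → d
D' → ε

Left-factoring transforms A → αβ₁ | αβ₂ into A → αA' and A' → β₁ | β₂
(α is the longest common prefix among the alternatives). Repeat until
no nonterminal has two alternatives with a common prefix.

Round 1: D has alternatives sharing prefix 'd f'. Introduce D': D → d f D'
  Add: D' → f
  Add: D' → ε
  Add: D' → f d

Round 2: D' has alternatives sharing prefix 'f'. Introduce D'': D' → f D''
  Add: D'' → ε
  Add: D'' → d

No remaining common prefixes — done.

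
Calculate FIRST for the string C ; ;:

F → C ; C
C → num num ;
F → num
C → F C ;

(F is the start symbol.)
FIRST sets of the non-terminals involved (from the grammar, by fixed-point iteration):
  FIRST(C) = { 'num' }

To compute FIRST(C ; ;), process the symbols left to right:
Symbol C is a non-terminal. Add FIRST(C) \ {ε} = { 'num' }
C is not nullable (ε ∉ FIRST(C)), so stop here.
FIRST(C ; ;) = { 'num' }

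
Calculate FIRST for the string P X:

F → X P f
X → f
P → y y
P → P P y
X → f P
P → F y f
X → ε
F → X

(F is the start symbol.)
{ 'f', 'y' }

FIRST sets of the non-terminals involved (from the grammar, by fixed-point iteration):
  FIRST(P) = { 'f', 'y' }

To compute FIRST(P X), process the symbols left to right:
Symbol P is a non-terminal. Add FIRST(P) \ {ε} = { 'f', 'y' }
P is not nullable (ε ∉ FIRST(P)), so stop here.
FIRST(P X) = { 'f', 'y' }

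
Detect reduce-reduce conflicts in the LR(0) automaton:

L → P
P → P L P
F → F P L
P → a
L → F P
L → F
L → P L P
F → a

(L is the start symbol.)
A reduce-reduce conflict occurs when an LR(0) state has two complete items [A → α .] and [B → β .] — both call for a reduction, and with no lookahead the parser cannot choose between them.

Augment with L' → L and build the canonical LR(0) collection (I0 = CLOSURE({[L' → . L]}), then GOTO on every symbol after a dot until no new states appear). It has 12 states:
  I0: { [F → . F P L], [F → . a], [L → . F P], [L → . F], [L → . P L P], [L → . P], [L' → . L], [P → . P L P], [P → . a] }  — shift
  I1: { [F → F . P L], [L → F . P], [L → F .], [P → . P L P], [P → . a] }  — shift, reduce
  I2: { [L' → L .] }  — accept
  I3: { [F → . F P L], [F → . a], [L → . F P], [L → . F], [L → . P L P], [L → . P], [L → P . L P], [L → P .], [P → . P L P], [P → . a], [P → P . L P] }  — shift, reduce
  I4: { [F → a .], [P → a .] }  — 2 reduces
  I5: { [L → P L . P], [P → . P L P], [P → . a], [P → P L . P] }  — shift
  I6: { [F → . F P L], [F → . a], [L → . F P], [L → . F], [L → . P L P], [L → . P], [L → P L P .], [P → . P L P], [P → . a], [P → P . L P], [P → P L P .] }  — shift, 2 reduces
  I7: { [P → a .] }  — reduce
  I8: { [P → . P L P], [P → . a], [P → P L . P] }  — shift
  I9: { [F → . F P L], [F → . a], [L → . F P], [L → . F], [L → . P L P], [L → . P], [P → . P L P], [P → . a], [P → P . L P], [P → P L P .] }  — shift, reduce
  I10: { [F → . F P L], [F → . a], [F → F P . L], [L → . F P], [L → . F], [L → . P L P], [L → . P], [L → F P .], [P → . P L P], [P → . a], [P → P . L P] }  — shift, reduce
  I11: { [F → F P L .], [P → . P L P], [P → . a], [P → P L . P] }  — shift, reduce

I4 contains complete items [F → a .], [P → a .] — reduce-reduce conflict.
I6 contains complete items [L → P L P .], [P → P L P .] — reduce-reduce conflict.

Answer: Yes — I4: [F → a .] vs [P → a .]; I6: [L → P L P .] vs [P → P L P .]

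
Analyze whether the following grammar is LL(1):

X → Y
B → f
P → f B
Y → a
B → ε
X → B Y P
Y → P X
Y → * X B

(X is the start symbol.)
A grammar is LL(1) if for each non-terminal N with multiple productions, the predict sets of those productions are pairwise disjoint, where PREDICT(N → α) = (FIRST(α) \ {ε}) ∪ (FOLLOW(N) if α ⇒* ε).

Relevant sets:
  FIRST(Y) = { '*', 'a', 'f' }
  FIRST(B) = { 'f', ε }
  FIRST(P) = { 'f' }
  FOLLOW(B) = { $, '*', 'a', 'f' }

For X:
  PREDICT(X → Y) = { '*', 'a', 'f' }
  PREDICT(X → B Y P) = { '*', 'a', 'f' }
For B:
  PREDICT(B → f) = { 'f' }
  PREDICT(B → ε) = { $, '*', 'a', 'f' }
For Y:
  PREDICT(Y → a) = { 'a' }
  PREDICT(Y → P X) = { 'f' }
  PREDICT(Y → '*' X B) = { '*' }
P has a single production, so nothing to check there.

Conflict found: Predict set conflict for X: { '*', 'a', 'f' }
The grammar is NOT LL(1).

Answer: No. Predict set conflict for X: { '*', 'a', 'f' }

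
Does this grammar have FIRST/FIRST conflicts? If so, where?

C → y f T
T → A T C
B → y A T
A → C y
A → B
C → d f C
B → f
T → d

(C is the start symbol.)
Yes. T → A T C / T → d on { 'd' }; A → C y / A → B on { 'y' }

FIRST sets of the non-terminals at (or reachable through a nullable prefix from) the front of some alternative:
  FIRST(A) = { 'd', 'f', 'y' }
  FIRST(C) = { 'd', 'y' }
  FIRST(B) = { 'f', 'y' }

Productions for C:
  C → y f T: FIRST = { 'y' }
  C → d f C: FIRST = { 'd' }
Productions for T:
  T → A T C: FIRST = { 'd', 'f', 'y' }
  T → d: FIRST = { 'd' }
Productions for B:
  B → y A T: FIRST = { 'y' }
  B → f: FIRST = { 'f' }
Productions for A:
  A → C y: FIRST = { 'd', 'y' }
  A → B: FIRST = { 'f', 'y' }

Conflict for T: T → A T C and T → d
  Overlap: { 'd' }
Conflict for A: A → C y and A → B
  Overlap: { 'y' }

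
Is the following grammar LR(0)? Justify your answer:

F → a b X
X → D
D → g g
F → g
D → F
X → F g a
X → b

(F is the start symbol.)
No. Shift-reduce conflict between [D → F .] and [X → F . g a]

A grammar is LR(0) if no state in the canonical LR(0) collection has:
  - both a shift item (dot before a terminal) and a complete item (shift-reduce conflict), or
  - two or more complete items (reduce-reduce conflict; the accept item [F' → F .] counts as a complete item here).

Augment with F' → F and build the canonical LR(0) collection (I0 = CLOSURE({[F' → . F]}), then GOTO on every symbol after a dot until no new states appear). It has 13 states:
  I0: { [F → . a b X], [F → . g], [F' → . F] }  — shift
  I1: { [F' → F .] }  — accept
  I2: { [F → a . b X] }  — shift
  I3: { [F → g .] }  — reduce
  I4: { [D → . F], [D → . g g], [F → . a b X], [F → . g], [F → a b . X], [X → . D], [X → . F g a], [X → . b] }  — shift
  I5: { [X → D .] }  — reduce
  I6: { [D → F .], [X → F . g a] }  — shift, reduce
  I7: { [F → a b X .] }  — reduce
  I8: { [X → b .] }  — reduce
  I9: { [D → g . g], [F → g .] }  — shift, reduce
  I10: { [D → g g .] }  — reduce
  I11: { [X → F g . a] }  — shift
  I12: { [X → F g a .] }  — reduce

Conflict in state I6:
  Shift-reduce conflict between [D → F .] and [X → F . g a]
So the grammar is NOT LR(0).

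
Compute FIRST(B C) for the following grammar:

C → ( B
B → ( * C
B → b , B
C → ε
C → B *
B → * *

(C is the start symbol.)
{ '(', '*', 'b' }

FIRST sets of the non-terminals involved (from the grammar, by fixed-point iteration):
  FIRST(B) = { '(', '*', 'b' }

To compute FIRST(B C), process the symbols left to right:
Symbol B is a non-terminal. Add FIRST(B) \ {ε} = { '(', '*', 'b' }
B is not nullable (ε ∉ FIRST(B)), so stop here.
FIRST(B C) = { '(', '*', 'b' }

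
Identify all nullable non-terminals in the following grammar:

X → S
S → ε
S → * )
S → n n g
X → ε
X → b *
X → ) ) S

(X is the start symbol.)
ε-productions: S → ε, X → ε
So S, X are immediately nullable.
Every non-terminal is now nullable.
Nullable = { 'S', 'X' }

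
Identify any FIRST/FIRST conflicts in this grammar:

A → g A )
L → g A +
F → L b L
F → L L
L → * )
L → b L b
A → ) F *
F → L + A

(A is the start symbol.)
Yes. F → L b L / F → L L on { '*', 'b', 'g' }; F → L b L / F → L '+' A on { '*', 'b', 'g' }; F → L L / F → L '+' A on { '*', 'b', 'g' }

A FIRST/FIRST conflict occurs when two productions N → α and N → β for the same non-terminal have FIRST(α) ∩ FIRST(β) ≠ ∅ (with ε ∈ FIRST of a nullable right-hand side, so two nullable alternatives also conflict).

FIRST sets of the non-terminals at (or reachable through a nullable prefix from) the front of some alternative:
  FIRST(L) = { '*', 'b', 'g' }

Productions for A:
  A → g A ): FIRST = { 'g' }
  A → ) F *: FIRST = { ')' }
Productions for L:
  L → g A +: FIRST = { 'g' }
  L → * ): FIRST = { '*' }
  L → b L b: FIRST = { 'b' }
Productions for F:
  F → L b L: FIRST = { '*', 'b', 'g' }
  F → L L: FIRST = { '*', 'b', 'g' }
  F → L + A: FIRST = { '*', 'b', 'g' }

Conflict for F: F → L b L and F → L L
  Overlap: { '*', 'b', 'g' }
Conflict for F: F → L b L and F → L + A
  Overlap: { '*', 'b', 'g' }
Conflict for F: F → L L and F → L + A
  Overlap: { '*', 'b', 'g' }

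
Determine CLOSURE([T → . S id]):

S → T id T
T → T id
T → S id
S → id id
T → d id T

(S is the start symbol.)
{ [S → . T id T], [S → . id id], [T → . S id], [T → . T id], [T → . d id T] }

To compute CLOSURE, for each item [A → α.Bβ] where B is a non-terminal, add [B → .γ] for all productions B → γ; repeat for the newly added items until nothing changes.

Start with: [T → . S id]
  [T → . S id] has the dot before S: add [S → . T id T], [S → . id id]
  [S → . T id T] has the dot before T: add [T → . T id], [T → . d id T]
No further items can be added.

CLOSURE = { [S → . T id T], [S → . id id], [T → . S id], [T → . T id], [T → . d id T] }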